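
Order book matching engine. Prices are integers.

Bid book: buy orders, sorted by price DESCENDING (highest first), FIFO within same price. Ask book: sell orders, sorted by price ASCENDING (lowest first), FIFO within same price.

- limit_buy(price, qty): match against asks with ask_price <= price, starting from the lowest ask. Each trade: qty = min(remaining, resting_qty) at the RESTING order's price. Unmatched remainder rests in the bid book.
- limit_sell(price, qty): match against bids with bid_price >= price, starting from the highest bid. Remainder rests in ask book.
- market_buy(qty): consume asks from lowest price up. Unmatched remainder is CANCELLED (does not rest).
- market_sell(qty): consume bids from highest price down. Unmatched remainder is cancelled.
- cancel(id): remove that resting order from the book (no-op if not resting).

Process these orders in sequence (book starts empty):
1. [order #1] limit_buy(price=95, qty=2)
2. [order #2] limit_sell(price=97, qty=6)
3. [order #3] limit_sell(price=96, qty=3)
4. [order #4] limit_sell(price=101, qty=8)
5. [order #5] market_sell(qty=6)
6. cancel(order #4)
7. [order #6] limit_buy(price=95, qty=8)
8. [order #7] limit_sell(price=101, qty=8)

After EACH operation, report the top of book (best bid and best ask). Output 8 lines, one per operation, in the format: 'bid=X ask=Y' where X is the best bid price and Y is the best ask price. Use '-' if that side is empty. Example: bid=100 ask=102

After op 1 [order #1] limit_buy(price=95, qty=2): fills=none; bids=[#1:2@95] asks=[-]
After op 2 [order #2] limit_sell(price=97, qty=6): fills=none; bids=[#1:2@95] asks=[#2:6@97]
After op 3 [order #3] limit_sell(price=96, qty=3): fills=none; bids=[#1:2@95] asks=[#3:3@96 #2:6@97]
After op 4 [order #4] limit_sell(price=101, qty=8): fills=none; bids=[#1:2@95] asks=[#3:3@96 #2:6@97 #4:8@101]
After op 5 [order #5] market_sell(qty=6): fills=#1x#5:2@95; bids=[-] asks=[#3:3@96 #2:6@97 #4:8@101]
After op 6 cancel(order #4): fills=none; bids=[-] asks=[#3:3@96 #2:6@97]
After op 7 [order #6] limit_buy(price=95, qty=8): fills=none; bids=[#6:8@95] asks=[#3:3@96 #2:6@97]
After op 8 [order #7] limit_sell(price=101, qty=8): fills=none; bids=[#6:8@95] asks=[#3:3@96 #2:6@97 #7:8@101]

Answer: bid=95 ask=-
bid=95 ask=97
bid=95 ask=96
bid=95 ask=96
bid=- ask=96
bid=- ask=96
bid=95 ask=96
bid=95 ask=96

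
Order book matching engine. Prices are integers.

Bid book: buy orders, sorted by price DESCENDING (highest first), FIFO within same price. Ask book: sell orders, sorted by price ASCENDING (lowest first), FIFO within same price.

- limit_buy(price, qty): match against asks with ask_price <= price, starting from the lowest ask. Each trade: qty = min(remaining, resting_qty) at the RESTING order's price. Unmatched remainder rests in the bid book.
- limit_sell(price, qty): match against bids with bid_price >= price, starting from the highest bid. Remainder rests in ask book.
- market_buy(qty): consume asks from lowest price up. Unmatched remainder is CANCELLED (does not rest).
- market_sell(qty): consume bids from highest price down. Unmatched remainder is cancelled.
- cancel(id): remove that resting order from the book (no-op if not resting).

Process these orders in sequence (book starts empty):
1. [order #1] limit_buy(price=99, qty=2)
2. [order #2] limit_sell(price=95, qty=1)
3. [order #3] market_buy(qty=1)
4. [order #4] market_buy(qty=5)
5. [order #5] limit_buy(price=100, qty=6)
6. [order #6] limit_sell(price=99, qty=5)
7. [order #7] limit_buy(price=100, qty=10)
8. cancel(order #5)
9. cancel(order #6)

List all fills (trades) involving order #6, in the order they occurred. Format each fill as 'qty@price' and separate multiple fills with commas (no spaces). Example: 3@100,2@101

After op 1 [order #1] limit_buy(price=99, qty=2): fills=none; bids=[#1:2@99] asks=[-]
After op 2 [order #2] limit_sell(price=95, qty=1): fills=#1x#2:1@99; bids=[#1:1@99] asks=[-]
After op 3 [order #3] market_buy(qty=1): fills=none; bids=[#1:1@99] asks=[-]
After op 4 [order #4] market_buy(qty=5): fills=none; bids=[#1:1@99] asks=[-]
After op 5 [order #5] limit_buy(price=100, qty=6): fills=none; bids=[#5:6@100 #1:1@99] asks=[-]
After op 6 [order #6] limit_sell(price=99, qty=5): fills=#5x#6:5@100; bids=[#5:1@100 #1:1@99] asks=[-]
After op 7 [order #7] limit_buy(price=100, qty=10): fills=none; bids=[#5:1@100 #7:10@100 #1:1@99] asks=[-]
After op 8 cancel(order #5): fills=none; bids=[#7:10@100 #1:1@99] asks=[-]
After op 9 cancel(order #6): fills=none; bids=[#7:10@100 #1:1@99] asks=[-]

Answer: 5@100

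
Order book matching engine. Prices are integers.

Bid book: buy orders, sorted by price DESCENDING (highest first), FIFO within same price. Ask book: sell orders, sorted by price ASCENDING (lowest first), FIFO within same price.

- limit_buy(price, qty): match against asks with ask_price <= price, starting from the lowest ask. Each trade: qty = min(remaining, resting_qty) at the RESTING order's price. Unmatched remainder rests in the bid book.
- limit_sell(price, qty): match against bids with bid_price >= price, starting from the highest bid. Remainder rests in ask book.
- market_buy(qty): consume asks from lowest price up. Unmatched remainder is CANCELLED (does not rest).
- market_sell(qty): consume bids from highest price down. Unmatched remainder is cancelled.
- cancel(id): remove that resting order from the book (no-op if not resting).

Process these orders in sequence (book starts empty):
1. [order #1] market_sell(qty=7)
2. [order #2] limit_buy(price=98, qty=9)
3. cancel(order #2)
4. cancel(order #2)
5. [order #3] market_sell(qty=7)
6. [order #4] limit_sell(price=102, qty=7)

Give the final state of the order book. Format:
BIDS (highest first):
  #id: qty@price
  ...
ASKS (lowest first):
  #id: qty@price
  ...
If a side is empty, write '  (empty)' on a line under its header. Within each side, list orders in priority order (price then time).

Answer: BIDS (highest first):
  (empty)
ASKS (lowest first):
  #4: 7@102

Derivation:
After op 1 [order #1] market_sell(qty=7): fills=none; bids=[-] asks=[-]
After op 2 [order #2] limit_buy(price=98, qty=9): fills=none; bids=[#2:9@98] asks=[-]
After op 3 cancel(order #2): fills=none; bids=[-] asks=[-]
After op 4 cancel(order #2): fills=none; bids=[-] asks=[-]
After op 5 [order #3] market_sell(qty=7): fills=none; bids=[-] asks=[-]
After op 6 [order #4] limit_sell(price=102, qty=7): fills=none; bids=[-] asks=[#4:7@102]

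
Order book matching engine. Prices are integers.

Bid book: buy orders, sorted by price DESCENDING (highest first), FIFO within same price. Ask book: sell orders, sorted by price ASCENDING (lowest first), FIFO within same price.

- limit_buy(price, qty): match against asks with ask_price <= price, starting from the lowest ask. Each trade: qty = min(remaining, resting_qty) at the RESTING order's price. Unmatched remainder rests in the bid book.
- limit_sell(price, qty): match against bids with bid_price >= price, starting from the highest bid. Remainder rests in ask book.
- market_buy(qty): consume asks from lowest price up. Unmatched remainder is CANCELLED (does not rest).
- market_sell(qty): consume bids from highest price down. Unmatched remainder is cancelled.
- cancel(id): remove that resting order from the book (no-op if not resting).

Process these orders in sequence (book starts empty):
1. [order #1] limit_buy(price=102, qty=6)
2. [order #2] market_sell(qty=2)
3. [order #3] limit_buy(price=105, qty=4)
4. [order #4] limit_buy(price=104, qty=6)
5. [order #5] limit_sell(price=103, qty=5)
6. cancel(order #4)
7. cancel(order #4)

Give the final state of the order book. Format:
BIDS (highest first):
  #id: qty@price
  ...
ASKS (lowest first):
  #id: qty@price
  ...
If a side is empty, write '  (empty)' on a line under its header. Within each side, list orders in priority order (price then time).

Answer: BIDS (highest first):
  #1: 4@102
ASKS (lowest first):
  (empty)

Derivation:
After op 1 [order #1] limit_buy(price=102, qty=6): fills=none; bids=[#1:6@102] asks=[-]
After op 2 [order #2] market_sell(qty=2): fills=#1x#2:2@102; bids=[#1:4@102] asks=[-]
After op 3 [order #3] limit_buy(price=105, qty=4): fills=none; bids=[#3:4@105 #1:4@102] asks=[-]
After op 4 [order #4] limit_buy(price=104, qty=6): fills=none; bids=[#3:4@105 #4:6@104 #1:4@102] asks=[-]
After op 5 [order #5] limit_sell(price=103, qty=5): fills=#3x#5:4@105 #4x#5:1@104; bids=[#4:5@104 #1:4@102] asks=[-]
After op 6 cancel(order #4): fills=none; bids=[#1:4@102] asks=[-]
After op 7 cancel(order #4): fills=none; bids=[#1:4@102] asks=[-]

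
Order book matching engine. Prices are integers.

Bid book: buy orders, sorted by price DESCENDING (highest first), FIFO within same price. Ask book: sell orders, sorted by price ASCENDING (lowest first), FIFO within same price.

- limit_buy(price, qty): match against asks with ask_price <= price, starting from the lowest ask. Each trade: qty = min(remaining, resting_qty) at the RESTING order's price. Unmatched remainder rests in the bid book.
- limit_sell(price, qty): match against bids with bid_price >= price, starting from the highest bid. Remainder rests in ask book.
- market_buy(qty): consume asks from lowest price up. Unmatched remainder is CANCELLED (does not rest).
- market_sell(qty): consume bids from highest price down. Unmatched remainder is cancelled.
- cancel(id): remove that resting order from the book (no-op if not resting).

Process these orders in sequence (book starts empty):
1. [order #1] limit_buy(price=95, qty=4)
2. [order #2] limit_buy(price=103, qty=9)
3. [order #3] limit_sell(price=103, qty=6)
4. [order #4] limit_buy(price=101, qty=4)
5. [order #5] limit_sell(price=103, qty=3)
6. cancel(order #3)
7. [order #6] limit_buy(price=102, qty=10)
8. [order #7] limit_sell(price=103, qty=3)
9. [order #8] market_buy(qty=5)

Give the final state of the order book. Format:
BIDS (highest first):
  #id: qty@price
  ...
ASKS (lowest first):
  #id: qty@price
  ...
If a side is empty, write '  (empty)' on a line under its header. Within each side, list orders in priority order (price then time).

After op 1 [order #1] limit_buy(price=95, qty=4): fills=none; bids=[#1:4@95] asks=[-]
After op 2 [order #2] limit_buy(price=103, qty=9): fills=none; bids=[#2:9@103 #1:4@95] asks=[-]
After op 3 [order #3] limit_sell(price=103, qty=6): fills=#2x#3:6@103; bids=[#2:3@103 #1:4@95] asks=[-]
After op 4 [order #4] limit_buy(price=101, qty=4): fills=none; bids=[#2:3@103 #4:4@101 #1:4@95] asks=[-]
After op 5 [order #5] limit_sell(price=103, qty=3): fills=#2x#5:3@103; bids=[#4:4@101 #1:4@95] asks=[-]
After op 6 cancel(order #3): fills=none; bids=[#4:4@101 #1:4@95] asks=[-]
After op 7 [order #6] limit_buy(price=102, qty=10): fills=none; bids=[#6:10@102 #4:4@101 #1:4@95] asks=[-]
After op 8 [order #7] limit_sell(price=103, qty=3): fills=none; bids=[#6:10@102 #4:4@101 #1:4@95] asks=[#7:3@103]
After op 9 [order #8] market_buy(qty=5): fills=#8x#7:3@103; bids=[#6:10@102 #4:4@101 #1:4@95] asks=[-]

Answer: BIDS (highest first):
  #6: 10@102
  #4: 4@101
  #1: 4@95
ASKS (lowest first):
  (empty)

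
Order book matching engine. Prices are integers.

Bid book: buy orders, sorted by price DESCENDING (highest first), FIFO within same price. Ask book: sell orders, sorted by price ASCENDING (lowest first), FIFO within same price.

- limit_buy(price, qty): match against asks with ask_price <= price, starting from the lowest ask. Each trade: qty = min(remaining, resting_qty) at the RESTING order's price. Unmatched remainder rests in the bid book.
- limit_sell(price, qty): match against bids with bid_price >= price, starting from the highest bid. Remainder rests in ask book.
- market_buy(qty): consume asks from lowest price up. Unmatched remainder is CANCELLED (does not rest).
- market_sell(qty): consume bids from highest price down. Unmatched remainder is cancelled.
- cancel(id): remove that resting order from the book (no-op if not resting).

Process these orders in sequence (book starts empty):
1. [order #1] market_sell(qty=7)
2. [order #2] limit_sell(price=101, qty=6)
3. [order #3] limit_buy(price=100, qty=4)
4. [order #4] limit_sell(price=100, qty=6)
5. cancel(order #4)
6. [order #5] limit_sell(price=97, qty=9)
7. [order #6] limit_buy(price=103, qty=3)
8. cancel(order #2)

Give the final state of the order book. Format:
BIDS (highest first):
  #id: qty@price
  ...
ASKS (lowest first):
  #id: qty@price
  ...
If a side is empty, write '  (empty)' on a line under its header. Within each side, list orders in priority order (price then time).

After op 1 [order #1] market_sell(qty=7): fills=none; bids=[-] asks=[-]
After op 2 [order #2] limit_sell(price=101, qty=6): fills=none; bids=[-] asks=[#2:6@101]
After op 3 [order #3] limit_buy(price=100, qty=4): fills=none; bids=[#3:4@100] asks=[#2:6@101]
After op 4 [order #4] limit_sell(price=100, qty=6): fills=#3x#4:4@100; bids=[-] asks=[#4:2@100 #2:6@101]
After op 5 cancel(order #4): fills=none; bids=[-] asks=[#2:6@101]
After op 6 [order #5] limit_sell(price=97, qty=9): fills=none; bids=[-] asks=[#5:9@97 #2:6@101]
After op 7 [order #6] limit_buy(price=103, qty=3): fills=#6x#5:3@97; bids=[-] asks=[#5:6@97 #2:6@101]
After op 8 cancel(order #2): fills=none; bids=[-] asks=[#5:6@97]

Answer: BIDS (highest first):
  (empty)
ASKS (lowest first):
  #5: 6@97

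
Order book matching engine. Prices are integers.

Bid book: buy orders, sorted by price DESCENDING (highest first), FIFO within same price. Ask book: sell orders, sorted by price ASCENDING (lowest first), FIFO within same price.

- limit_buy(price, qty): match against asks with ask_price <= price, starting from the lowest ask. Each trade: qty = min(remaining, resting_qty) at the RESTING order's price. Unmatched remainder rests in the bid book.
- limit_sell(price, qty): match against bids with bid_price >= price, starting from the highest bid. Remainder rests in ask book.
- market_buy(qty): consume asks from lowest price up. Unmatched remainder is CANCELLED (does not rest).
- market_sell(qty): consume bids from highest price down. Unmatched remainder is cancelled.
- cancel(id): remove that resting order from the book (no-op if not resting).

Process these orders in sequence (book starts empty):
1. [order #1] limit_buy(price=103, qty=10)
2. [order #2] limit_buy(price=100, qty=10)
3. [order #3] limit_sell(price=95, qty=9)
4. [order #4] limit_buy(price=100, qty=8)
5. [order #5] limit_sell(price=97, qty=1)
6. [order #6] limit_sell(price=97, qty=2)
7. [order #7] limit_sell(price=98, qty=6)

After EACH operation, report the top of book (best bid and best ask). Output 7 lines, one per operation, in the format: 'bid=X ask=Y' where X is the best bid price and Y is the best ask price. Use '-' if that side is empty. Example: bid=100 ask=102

After op 1 [order #1] limit_buy(price=103, qty=10): fills=none; bids=[#1:10@103] asks=[-]
After op 2 [order #2] limit_buy(price=100, qty=10): fills=none; bids=[#1:10@103 #2:10@100] asks=[-]
After op 3 [order #3] limit_sell(price=95, qty=9): fills=#1x#3:9@103; bids=[#1:1@103 #2:10@100] asks=[-]
After op 4 [order #4] limit_buy(price=100, qty=8): fills=none; bids=[#1:1@103 #2:10@100 #4:8@100] asks=[-]
After op 5 [order #5] limit_sell(price=97, qty=1): fills=#1x#5:1@103; bids=[#2:10@100 #4:8@100] asks=[-]
After op 6 [order #6] limit_sell(price=97, qty=2): fills=#2x#6:2@100; bids=[#2:8@100 #4:8@100] asks=[-]
After op 7 [order #7] limit_sell(price=98, qty=6): fills=#2x#7:6@100; bids=[#2:2@100 #4:8@100] asks=[-]

Answer: bid=103 ask=-
bid=103 ask=-
bid=103 ask=-
bid=103 ask=-
bid=100 ask=-
bid=100 ask=-
bid=100 ask=-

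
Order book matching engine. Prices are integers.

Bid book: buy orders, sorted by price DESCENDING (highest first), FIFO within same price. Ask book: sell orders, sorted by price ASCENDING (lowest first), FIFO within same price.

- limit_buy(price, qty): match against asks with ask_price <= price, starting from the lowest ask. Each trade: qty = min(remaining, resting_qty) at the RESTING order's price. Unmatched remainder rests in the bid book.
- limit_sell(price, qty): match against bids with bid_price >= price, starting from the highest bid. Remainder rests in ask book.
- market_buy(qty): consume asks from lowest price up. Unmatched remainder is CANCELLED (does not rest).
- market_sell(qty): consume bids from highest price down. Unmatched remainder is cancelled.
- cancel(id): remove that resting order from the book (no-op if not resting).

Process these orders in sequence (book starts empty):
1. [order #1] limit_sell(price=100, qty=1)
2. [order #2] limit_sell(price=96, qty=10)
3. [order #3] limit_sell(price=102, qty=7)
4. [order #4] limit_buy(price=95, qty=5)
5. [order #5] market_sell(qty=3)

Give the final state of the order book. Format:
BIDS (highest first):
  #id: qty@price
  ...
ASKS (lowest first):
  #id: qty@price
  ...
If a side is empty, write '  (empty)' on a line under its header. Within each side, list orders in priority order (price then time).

After op 1 [order #1] limit_sell(price=100, qty=1): fills=none; bids=[-] asks=[#1:1@100]
After op 2 [order #2] limit_sell(price=96, qty=10): fills=none; bids=[-] asks=[#2:10@96 #1:1@100]
After op 3 [order #3] limit_sell(price=102, qty=7): fills=none; bids=[-] asks=[#2:10@96 #1:1@100 #3:7@102]
After op 4 [order #4] limit_buy(price=95, qty=5): fills=none; bids=[#4:5@95] asks=[#2:10@96 #1:1@100 #3:7@102]
After op 5 [order #5] market_sell(qty=3): fills=#4x#5:3@95; bids=[#4:2@95] asks=[#2:10@96 #1:1@100 #3:7@102]

Answer: BIDS (highest first):
  #4: 2@95
ASKS (lowest first):
  #2: 10@96
  #1: 1@100
  #3: 7@102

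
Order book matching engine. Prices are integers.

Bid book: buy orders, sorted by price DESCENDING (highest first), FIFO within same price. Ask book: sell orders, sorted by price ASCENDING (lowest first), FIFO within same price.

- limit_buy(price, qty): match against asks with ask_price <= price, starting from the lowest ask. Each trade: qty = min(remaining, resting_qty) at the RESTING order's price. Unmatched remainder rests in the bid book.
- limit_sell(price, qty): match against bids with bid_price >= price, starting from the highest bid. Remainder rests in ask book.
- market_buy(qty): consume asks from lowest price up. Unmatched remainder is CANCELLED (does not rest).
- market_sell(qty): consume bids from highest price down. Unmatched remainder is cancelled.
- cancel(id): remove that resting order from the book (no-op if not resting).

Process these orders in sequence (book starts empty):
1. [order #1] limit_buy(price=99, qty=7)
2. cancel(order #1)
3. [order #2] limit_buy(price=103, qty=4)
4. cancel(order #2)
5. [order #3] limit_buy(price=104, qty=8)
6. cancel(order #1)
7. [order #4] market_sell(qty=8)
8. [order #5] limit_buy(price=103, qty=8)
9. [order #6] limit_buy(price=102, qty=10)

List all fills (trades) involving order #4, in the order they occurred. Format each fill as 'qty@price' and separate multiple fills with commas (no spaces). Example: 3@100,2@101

After op 1 [order #1] limit_buy(price=99, qty=7): fills=none; bids=[#1:7@99] asks=[-]
After op 2 cancel(order #1): fills=none; bids=[-] asks=[-]
After op 3 [order #2] limit_buy(price=103, qty=4): fills=none; bids=[#2:4@103] asks=[-]
After op 4 cancel(order #2): fills=none; bids=[-] asks=[-]
After op 5 [order #3] limit_buy(price=104, qty=8): fills=none; bids=[#3:8@104] asks=[-]
After op 6 cancel(order #1): fills=none; bids=[#3:8@104] asks=[-]
After op 7 [order #4] market_sell(qty=8): fills=#3x#4:8@104; bids=[-] asks=[-]
After op 8 [order #5] limit_buy(price=103, qty=8): fills=none; bids=[#5:8@103] asks=[-]
After op 9 [order #6] limit_buy(price=102, qty=10): fills=none; bids=[#5:8@103 #6:10@102] asks=[-]

Answer: 8@104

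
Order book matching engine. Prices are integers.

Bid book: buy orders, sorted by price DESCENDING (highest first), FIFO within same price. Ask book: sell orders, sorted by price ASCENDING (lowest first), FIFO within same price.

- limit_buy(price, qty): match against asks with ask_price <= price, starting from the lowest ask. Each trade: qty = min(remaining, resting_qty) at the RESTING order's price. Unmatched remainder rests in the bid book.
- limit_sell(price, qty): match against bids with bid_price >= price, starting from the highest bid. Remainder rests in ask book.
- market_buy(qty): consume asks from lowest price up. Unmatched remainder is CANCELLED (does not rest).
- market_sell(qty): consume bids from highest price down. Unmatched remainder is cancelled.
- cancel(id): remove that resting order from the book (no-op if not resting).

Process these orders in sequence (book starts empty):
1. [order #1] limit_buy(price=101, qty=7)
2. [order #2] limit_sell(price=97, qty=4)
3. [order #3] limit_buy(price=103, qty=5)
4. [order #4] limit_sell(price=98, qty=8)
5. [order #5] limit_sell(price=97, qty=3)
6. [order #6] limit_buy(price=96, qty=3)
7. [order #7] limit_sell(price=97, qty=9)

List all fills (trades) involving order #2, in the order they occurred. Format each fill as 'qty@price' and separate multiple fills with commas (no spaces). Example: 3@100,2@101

After op 1 [order #1] limit_buy(price=101, qty=7): fills=none; bids=[#1:7@101] asks=[-]
After op 2 [order #2] limit_sell(price=97, qty=4): fills=#1x#2:4@101; bids=[#1:3@101] asks=[-]
After op 3 [order #3] limit_buy(price=103, qty=5): fills=none; bids=[#3:5@103 #1:3@101] asks=[-]
After op 4 [order #4] limit_sell(price=98, qty=8): fills=#3x#4:5@103 #1x#4:3@101; bids=[-] asks=[-]
After op 5 [order #5] limit_sell(price=97, qty=3): fills=none; bids=[-] asks=[#5:3@97]
After op 6 [order #6] limit_buy(price=96, qty=3): fills=none; bids=[#6:3@96] asks=[#5:3@97]
After op 7 [order #7] limit_sell(price=97, qty=9): fills=none; bids=[#6:3@96] asks=[#5:3@97 #7:9@97]

Answer: 4@101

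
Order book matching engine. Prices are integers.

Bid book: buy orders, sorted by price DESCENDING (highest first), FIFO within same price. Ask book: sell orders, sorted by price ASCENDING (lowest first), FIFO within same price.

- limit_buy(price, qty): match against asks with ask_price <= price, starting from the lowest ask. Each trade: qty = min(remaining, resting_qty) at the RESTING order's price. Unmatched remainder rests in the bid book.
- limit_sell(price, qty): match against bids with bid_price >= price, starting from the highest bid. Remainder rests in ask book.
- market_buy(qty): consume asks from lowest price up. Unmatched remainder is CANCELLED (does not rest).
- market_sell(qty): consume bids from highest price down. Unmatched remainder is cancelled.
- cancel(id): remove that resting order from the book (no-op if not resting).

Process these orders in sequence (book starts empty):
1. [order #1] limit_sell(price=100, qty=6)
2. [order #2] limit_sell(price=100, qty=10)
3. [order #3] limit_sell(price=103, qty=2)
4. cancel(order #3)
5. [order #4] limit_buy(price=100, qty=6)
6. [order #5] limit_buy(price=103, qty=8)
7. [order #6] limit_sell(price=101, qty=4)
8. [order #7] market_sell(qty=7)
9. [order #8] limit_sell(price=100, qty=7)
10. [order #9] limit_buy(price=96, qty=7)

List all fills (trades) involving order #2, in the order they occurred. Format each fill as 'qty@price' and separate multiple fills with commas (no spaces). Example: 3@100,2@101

Answer: 8@100

Derivation:
After op 1 [order #1] limit_sell(price=100, qty=6): fills=none; bids=[-] asks=[#1:6@100]
After op 2 [order #2] limit_sell(price=100, qty=10): fills=none; bids=[-] asks=[#1:6@100 #2:10@100]
After op 3 [order #3] limit_sell(price=103, qty=2): fills=none; bids=[-] asks=[#1:6@100 #2:10@100 #3:2@103]
After op 4 cancel(order #3): fills=none; bids=[-] asks=[#1:6@100 #2:10@100]
After op 5 [order #4] limit_buy(price=100, qty=6): fills=#4x#1:6@100; bids=[-] asks=[#2:10@100]
After op 6 [order #5] limit_buy(price=103, qty=8): fills=#5x#2:8@100; bids=[-] asks=[#2:2@100]
After op 7 [order #6] limit_sell(price=101, qty=4): fills=none; bids=[-] asks=[#2:2@100 #6:4@101]
After op 8 [order #7] market_sell(qty=7): fills=none; bids=[-] asks=[#2:2@100 #6:4@101]
After op 9 [order #8] limit_sell(price=100, qty=7): fills=none; bids=[-] asks=[#2:2@100 #8:7@100 #6:4@101]
After op 10 [order #9] limit_buy(price=96, qty=7): fills=none; bids=[#9:7@96] asks=[#2:2@100 #8:7@100 #6:4@101]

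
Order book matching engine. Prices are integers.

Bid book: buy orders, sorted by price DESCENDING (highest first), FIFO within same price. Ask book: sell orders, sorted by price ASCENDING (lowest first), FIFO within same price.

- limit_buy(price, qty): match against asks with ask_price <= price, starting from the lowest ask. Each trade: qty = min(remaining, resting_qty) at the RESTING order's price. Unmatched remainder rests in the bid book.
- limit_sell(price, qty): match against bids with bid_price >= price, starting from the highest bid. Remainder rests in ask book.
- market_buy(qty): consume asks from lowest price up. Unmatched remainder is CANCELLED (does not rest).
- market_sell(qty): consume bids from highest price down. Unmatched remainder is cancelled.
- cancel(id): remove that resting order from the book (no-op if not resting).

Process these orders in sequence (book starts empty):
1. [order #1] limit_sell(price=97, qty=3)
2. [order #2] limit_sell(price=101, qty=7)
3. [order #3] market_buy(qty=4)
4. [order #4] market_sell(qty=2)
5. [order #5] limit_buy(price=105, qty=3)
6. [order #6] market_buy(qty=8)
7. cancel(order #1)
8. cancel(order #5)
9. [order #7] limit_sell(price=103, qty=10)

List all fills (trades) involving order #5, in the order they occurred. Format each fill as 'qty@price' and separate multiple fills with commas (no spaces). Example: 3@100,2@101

After op 1 [order #1] limit_sell(price=97, qty=3): fills=none; bids=[-] asks=[#1:3@97]
After op 2 [order #2] limit_sell(price=101, qty=7): fills=none; bids=[-] asks=[#1:3@97 #2:7@101]
After op 3 [order #3] market_buy(qty=4): fills=#3x#1:3@97 #3x#2:1@101; bids=[-] asks=[#2:6@101]
After op 4 [order #4] market_sell(qty=2): fills=none; bids=[-] asks=[#2:6@101]
After op 5 [order #5] limit_buy(price=105, qty=3): fills=#5x#2:3@101; bids=[-] asks=[#2:3@101]
After op 6 [order #6] market_buy(qty=8): fills=#6x#2:3@101; bids=[-] asks=[-]
After op 7 cancel(order #1): fills=none; bids=[-] asks=[-]
After op 8 cancel(order #5): fills=none; bids=[-] asks=[-]
After op 9 [order #7] limit_sell(price=103, qty=10): fills=none; bids=[-] asks=[#7:10@103]

Answer: 3@101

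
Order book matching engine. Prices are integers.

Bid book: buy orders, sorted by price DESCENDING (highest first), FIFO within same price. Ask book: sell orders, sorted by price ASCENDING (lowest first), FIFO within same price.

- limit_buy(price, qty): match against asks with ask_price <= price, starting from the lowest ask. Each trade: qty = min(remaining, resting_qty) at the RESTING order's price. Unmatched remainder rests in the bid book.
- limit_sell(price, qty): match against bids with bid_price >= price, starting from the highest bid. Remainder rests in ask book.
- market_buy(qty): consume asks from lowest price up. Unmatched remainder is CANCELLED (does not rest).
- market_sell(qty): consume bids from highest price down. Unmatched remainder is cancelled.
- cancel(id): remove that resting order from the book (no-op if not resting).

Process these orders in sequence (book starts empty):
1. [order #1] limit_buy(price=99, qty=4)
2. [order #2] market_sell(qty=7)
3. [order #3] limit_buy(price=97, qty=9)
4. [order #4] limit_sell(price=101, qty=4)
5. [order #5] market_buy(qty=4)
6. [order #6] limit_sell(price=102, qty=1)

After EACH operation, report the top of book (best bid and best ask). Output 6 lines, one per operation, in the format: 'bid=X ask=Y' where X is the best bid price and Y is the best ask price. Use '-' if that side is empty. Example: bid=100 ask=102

After op 1 [order #1] limit_buy(price=99, qty=4): fills=none; bids=[#1:4@99] asks=[-]
After op 2 [order #2] market_sell(qty=7): fills=#1x#2:4@99; bids=[-] asks=[-]
After op 3 [order #3] limit_buy(price=97, qty=9): fills=none; bids=[#3:9@97] asks=[-]
After op 4 [order #4] limit_sell(price=101, qty=4): fills=none; bids=[#3:9@97] asks=[#4:4@101]
After op 5 [order #5] market_buy(qty=4): fills=#5x#4:4@101; bids=[#3:9@97] asks=[-]
After op 6 [order #6] limit_sell(price=102, qty=1): fills=none; bids=[#3:9@97] asks=[#6:1@102]

Answer: bid=99 ask=-
bid=- ask=-
bid=97 ask=-
bid=97 ask=101
bid=97 ask=-
bid=97 ask=102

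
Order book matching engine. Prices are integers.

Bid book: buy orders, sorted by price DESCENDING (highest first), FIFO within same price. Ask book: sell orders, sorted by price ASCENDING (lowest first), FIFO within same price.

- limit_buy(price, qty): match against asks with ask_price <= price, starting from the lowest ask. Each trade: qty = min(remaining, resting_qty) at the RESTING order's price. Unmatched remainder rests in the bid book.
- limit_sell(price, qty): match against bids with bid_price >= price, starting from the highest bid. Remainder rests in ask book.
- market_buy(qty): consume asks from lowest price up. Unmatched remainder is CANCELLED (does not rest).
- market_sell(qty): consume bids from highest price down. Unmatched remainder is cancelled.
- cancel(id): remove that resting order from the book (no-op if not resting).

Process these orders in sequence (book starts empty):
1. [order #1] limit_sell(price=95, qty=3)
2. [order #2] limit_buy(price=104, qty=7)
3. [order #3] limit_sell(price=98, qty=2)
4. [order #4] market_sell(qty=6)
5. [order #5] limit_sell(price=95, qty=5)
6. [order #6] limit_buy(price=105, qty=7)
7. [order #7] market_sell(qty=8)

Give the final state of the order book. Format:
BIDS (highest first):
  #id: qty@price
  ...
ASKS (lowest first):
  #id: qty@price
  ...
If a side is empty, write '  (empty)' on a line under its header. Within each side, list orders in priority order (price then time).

After op 1 [order #1] limit_sell(price=95, qty=3): fills=none; bids=[-] asks=[#1:3@95]
After op 2 [order #2] limit_buy(price=104, qty=7): fills=#2x#1:3@95; bids=[#2:4@104] asks=[-]
After op 3 [order #3] limit_sell(price=98, qty=2): fills=#2x#3:2@104; bids=[#2:2@104] asks=[-]
After op 4 [order #4] market_sell(qty=6): fills=#2x#4:2@104; bids=[-] asks=[-]
After op 5 [order #5] limit_sell(price=95, qty=5): fills=none; bids=[-] asks=[#5:5@95]
After op 6 [order #6] limit_buy(price=105, qty=7): fills=#6x#5:5@95; bids=[#6:2@105] asks=[-]
After op 7 [order #7] market_sell(qty=8): fills=#6x#7:2@105; bids=[-] asks=[-]

Answer: BIDS (highest first):
  (empty)
ASKS (lowest first):
  (empty)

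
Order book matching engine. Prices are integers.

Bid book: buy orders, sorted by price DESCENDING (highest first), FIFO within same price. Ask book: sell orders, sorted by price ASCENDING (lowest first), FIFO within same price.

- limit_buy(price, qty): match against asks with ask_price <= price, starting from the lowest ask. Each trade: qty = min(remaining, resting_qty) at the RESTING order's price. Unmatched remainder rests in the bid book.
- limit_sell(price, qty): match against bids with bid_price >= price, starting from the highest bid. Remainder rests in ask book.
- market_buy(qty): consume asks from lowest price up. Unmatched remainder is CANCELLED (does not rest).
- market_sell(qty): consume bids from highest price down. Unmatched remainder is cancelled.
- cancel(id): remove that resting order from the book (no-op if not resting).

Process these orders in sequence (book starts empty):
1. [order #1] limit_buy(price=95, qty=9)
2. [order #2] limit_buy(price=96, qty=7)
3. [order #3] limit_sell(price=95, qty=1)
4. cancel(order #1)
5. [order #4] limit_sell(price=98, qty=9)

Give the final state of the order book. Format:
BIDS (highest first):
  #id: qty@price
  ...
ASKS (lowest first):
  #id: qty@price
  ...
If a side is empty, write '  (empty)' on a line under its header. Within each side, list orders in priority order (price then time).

Answer: BIDS (highest first):
  #2: 6@96
ASKS (lowest first):
  #4: 9@98

Derivation:
After op 1 [order #1] limit_buy(price=95, qty=9): fills=none; bids=[#1:9@95] asks=[-]
After op 2 [order #2] limit_buy(price=96, qty=7): fills=none; bids=[#2:7@96 #1:9@95] asks=[-]
After op 3 [order #3] limit_sell(price=95, qty=1): fills=#2x#3:1@96; bids=[#2:6@96 #1:9@95] asks=[-]
After op 4 cancel(order #1): fills=none; bids=[#2:6@96] asks=[-]
After op 5 [order #4] limit_sell(price=98, qty=9): fills=none; bids=[#2:6@96] asks=[#4:9@98]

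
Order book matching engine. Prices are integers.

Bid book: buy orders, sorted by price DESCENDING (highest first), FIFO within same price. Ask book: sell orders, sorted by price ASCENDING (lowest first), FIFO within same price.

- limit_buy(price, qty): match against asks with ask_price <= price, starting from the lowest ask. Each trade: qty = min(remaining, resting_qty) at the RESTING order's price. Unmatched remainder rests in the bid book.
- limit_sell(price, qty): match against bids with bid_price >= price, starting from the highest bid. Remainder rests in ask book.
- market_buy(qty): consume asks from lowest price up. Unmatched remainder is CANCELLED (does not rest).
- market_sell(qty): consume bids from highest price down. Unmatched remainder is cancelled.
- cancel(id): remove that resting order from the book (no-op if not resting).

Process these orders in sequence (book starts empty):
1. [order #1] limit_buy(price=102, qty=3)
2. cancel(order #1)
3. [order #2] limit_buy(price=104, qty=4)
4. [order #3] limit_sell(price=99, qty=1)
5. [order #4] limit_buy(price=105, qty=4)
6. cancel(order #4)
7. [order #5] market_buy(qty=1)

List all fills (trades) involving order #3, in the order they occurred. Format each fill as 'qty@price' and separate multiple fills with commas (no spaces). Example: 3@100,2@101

Answer: 1@104

Derivation:
After op 1 [order #1] limit_buy(price=102, qty=3): fills=none; bids=[#1:3@102] asks=[-]
After op 2 cancel(order #1): fills=none; bids=[-] asks=[-]
After op 3 [order #2] limit_buy(price=104, qty=4): fills=none; bids=[#2:4@104] asks=[-]
After op 4 [order #3] limit_sell(price=99, qty=1): fills=#2x#3:1@104; bids=[#2:3@104] asks=[-]
After op 5 [order #4] limit_buy(price=105, qty=4): fills=none; bids=[#4:4@105 #2:3@104] asks=[-]
After op 6 cancel(order #4): fills=none; bids=[#2:3@104] asks=[-]
After op 7 [order #5] market_buy(qty=1): fills=none; bids=[#2:3@104] asks=[-]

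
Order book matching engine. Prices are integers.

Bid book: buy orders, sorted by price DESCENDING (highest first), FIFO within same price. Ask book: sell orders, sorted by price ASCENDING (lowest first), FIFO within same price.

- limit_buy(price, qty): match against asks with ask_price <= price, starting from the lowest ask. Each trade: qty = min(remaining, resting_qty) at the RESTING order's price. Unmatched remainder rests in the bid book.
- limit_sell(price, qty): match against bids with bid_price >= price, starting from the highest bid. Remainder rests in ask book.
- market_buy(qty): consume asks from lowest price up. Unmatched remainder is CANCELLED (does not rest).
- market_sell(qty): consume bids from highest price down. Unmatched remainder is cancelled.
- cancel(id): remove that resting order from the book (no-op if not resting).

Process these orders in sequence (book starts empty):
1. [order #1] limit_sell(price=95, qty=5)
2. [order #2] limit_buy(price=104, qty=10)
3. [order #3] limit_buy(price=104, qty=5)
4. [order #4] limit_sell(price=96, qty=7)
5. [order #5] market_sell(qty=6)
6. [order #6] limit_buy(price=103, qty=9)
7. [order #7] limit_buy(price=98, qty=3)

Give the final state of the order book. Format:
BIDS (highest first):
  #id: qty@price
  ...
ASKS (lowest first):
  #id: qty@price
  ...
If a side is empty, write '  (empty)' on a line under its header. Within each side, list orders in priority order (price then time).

Answer: BIDS (highest first):
  #6: 9@103
  #7: 3@98
ASKS (lowest first):
  (empty)

Derivation:
After op 1 [order #1] limit_sell(price=95, qty=5): fills=none; bids=[-] asks=[#1:5@95]
After op 2 [order #2] limit_buy(price=104, qty=10): fills=#2x#1:5@95; bids=[#2:5@104] asks=[-]
After op 3 [order #3] limit_buy(price=104, qty=5): fills=none; bids=[#2:5@104 #3:5@104] asks=[-]
After op 4 [order #4] limit_sell(price=96, qty=7): fills=#2x#4:5@104 #3x#4:2@104; bids=[#3:3@104] asks=[-]
After op 5 [order #5] market_sell(qty=6): fills=#3x#5:3@104; bids=[-] asks=[-]
After op 6 [order #6] limit_buy(price=103, qty=9): fills=none; bids=[#6:9@103] asks=[-]
After op 7 [order #7] limit_buy(price=98, qty=3): fills=none; bids=[#6:9@103 #7:3@98] asks=[-]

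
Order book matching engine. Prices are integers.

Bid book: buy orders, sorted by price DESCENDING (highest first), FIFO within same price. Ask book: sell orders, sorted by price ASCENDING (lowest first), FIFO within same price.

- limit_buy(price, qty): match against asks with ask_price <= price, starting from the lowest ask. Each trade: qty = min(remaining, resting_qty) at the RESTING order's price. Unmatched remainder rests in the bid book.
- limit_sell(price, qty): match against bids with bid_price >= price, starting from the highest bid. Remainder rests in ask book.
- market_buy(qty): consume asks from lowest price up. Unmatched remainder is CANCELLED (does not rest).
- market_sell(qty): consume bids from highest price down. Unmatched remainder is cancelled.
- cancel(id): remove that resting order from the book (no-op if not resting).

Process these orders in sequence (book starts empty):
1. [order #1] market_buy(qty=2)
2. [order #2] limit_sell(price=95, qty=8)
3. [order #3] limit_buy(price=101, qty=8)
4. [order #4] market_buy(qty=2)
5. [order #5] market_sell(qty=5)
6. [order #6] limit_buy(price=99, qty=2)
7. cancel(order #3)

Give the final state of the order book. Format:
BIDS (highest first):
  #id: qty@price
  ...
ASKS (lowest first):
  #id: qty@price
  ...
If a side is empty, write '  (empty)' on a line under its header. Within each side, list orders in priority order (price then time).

After op 1 [order #1] market_buy(qty=2): fills=none; bids=[-] asks=[-]
After op 2 [order #2] limit_sell(price=95, qty=8): fills=none; bids=[-] asks=[#2:8@95]
After op 3 [order #3] limit_buy(price=101, qty=8): fills=#3x#2:8@95; bids=[-] asks=[-]
After op 4 [order #4] market_buy(qty=2): fills=none; bids=[-] asks=[-]
After op 5 [order #5] market_sell(qty=5): fills=none; bids=[-] asks=[-]
After op 6 [order #6] limit_buy(price=99, qty=2): fills=none; bids=[#6:2@99] asks=[-]
After op 7 cancel(order #3): fills=none; bids=[#6:2@99] asks=[-]

Answer: BIDS (highest first):
  #6: 2@99
ASKS (lowest first):
  (empty)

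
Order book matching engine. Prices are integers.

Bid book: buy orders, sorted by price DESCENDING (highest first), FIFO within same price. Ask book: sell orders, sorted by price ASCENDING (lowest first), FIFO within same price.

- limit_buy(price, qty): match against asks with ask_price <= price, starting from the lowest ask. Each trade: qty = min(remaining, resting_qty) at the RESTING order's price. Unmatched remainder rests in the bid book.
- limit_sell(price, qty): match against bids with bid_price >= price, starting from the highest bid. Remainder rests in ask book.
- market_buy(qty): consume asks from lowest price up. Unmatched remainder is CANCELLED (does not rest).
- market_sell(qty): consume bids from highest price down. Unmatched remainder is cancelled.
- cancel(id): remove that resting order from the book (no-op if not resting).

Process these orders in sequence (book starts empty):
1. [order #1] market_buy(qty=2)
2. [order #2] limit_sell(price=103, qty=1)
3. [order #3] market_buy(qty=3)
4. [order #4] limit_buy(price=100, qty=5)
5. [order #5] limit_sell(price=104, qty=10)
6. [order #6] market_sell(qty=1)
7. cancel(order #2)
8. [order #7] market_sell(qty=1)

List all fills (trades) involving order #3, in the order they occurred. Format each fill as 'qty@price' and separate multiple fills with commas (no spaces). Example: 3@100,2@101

After op 1 [order #1] market_buy(qty=2): fills=none; bids=[-] asks=[-]
After op 2 [order #2] limit_sell(price=103, qty=1): fills=none; bids=[-] asks=[#2:1@103]
After op 3 [order #3] market_buy(qty=3): fills=#3x#2:1@103; bids=[-] asks=[-]
After op 4 [order #4] limit_buy(price=100, qty=5): fills=none; bids=[#4:5@100] asks=[-]
After op 5 [order #5] limit_sell(price=104, qty=10): fills=none; bids=[#4:5@100] asks=[#5:10@104]
After op 6 [order #6] market_sell(qty=1): fills=#4x#6:1@100; bids=[#4:4@100] asks=[#5:10@104]
After op 7 cancel(order #2): fills=none; bids=[#4:4@100] asks=[#5:10@104]
After op 8 [order #7] market_sell(qty=1): fills=#4x#7:1@100; bids=[#4:3@100] asks=[#5:10@104]

Answer: 1@103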